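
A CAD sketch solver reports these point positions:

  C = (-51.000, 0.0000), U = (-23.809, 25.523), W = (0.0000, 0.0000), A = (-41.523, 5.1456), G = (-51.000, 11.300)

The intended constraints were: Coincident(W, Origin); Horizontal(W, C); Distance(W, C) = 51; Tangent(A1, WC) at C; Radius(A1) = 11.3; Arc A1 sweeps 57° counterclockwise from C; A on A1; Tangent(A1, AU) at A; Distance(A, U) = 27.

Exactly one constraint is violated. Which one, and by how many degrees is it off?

Tangent(A1, AU) at A — off by 8.00°.

W = (0.00, 0.00) ✓; W.y = 0.00, C.y = 0.00 ✓; |WC| = 51.00 ✓; ∠(GC, CW) = 90.00° ✓; |GC| = 11.30 ✓; bearing(G→A) − bearing(G→C) = 57.00° ✓; |GA| = 11.30 ✓; ∠(GA, AU) = 98.00° ✗; |AU| = 27.00 ✓.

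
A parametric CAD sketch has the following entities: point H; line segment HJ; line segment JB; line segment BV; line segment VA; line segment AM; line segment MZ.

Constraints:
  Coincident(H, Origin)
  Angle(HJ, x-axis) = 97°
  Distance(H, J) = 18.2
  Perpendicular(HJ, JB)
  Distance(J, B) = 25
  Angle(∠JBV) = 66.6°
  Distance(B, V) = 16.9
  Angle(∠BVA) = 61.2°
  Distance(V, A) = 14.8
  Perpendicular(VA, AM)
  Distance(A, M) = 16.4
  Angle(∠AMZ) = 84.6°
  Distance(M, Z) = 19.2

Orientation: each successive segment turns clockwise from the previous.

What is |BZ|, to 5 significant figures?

12.458

H is at the origin; HJ runs at 97.0° with length 18.2, so J = (-2.2180, 18.064). The perpendicularity gives JB at right angles to HJ, so JB runs at 7.0000°; with |JB| = 25.0, B = (22.596, 21.111). ∠JBV = 66.6° gives BV at -106.40° from the x-axis; with |BV| = 16.9, V = (17.824, 4.8987). ∠BVA = 61.2° gives VA at 134.80° from the x-axis; with |VA| = 14.8, A = (7.3955, 15.400). The perpendicularity gives AM at right angles to VA, so AM runs at 44.800°; with |AM| = 16.4, M = (19.032, 26.956). ∠AMZ = 84.6° gives MZ at -50.600° from the x-axis; with |MZ| = 19.2, Z = (31.219, 12.120). Then |BZ| = |Z − B| = 12.458.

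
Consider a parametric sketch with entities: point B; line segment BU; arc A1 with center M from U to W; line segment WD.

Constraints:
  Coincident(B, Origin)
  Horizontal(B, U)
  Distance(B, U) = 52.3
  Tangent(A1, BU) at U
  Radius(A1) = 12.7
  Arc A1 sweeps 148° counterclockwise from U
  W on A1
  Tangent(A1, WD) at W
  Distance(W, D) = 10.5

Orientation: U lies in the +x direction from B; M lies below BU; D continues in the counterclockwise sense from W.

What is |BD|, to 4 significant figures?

61.73

B is at the origin; BU is horizontal with |BU| = 52.3 and U on the +x side, so U = (52.30, 0.000). The tangent condition forces MU to be normal to BU, so M = U + (0, -12.7) = (52.30, -12.70). On A1, U sits at bearing 90° from M; a 148° counterclockwise sweep puts W at bearing 238°, so W = M + 12.7·(cos 238°, sin 238°) = (45.57, -23.47). Tangency of A1 to WD means the radius MW is perpendicular to WD, so WD runs along (−sin 238°, cos 238°); with |WD| = 10.5, D = (54.47, -29.03). Then |BD| = |D − B| = 61.73.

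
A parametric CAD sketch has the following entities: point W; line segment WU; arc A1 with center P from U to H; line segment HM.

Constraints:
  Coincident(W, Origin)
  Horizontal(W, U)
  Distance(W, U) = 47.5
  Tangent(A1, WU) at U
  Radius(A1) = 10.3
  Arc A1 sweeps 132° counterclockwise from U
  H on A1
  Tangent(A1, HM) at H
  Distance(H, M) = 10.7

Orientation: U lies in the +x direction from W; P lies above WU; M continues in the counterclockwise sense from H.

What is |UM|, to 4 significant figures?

25.15

W is at the origin; WU is horizontal with |WU| = 47.5 and U on the +x side, so U = (47.50, 0.000). Tangency of A1 to WU means the radius PU is perpendicular to WU, so P = U + (0, 10.3) = (47.50, 10.30). On A1, U sits at bearing -90° from P; a 132° counterclockwise sweep puts H at bearing 42°, so H = P + 10.3·(cos 42°, sin 42°) = (55.15, 17.19). The tangent condition forces PH to be normal to HM, so HM runs along (−sin 42°, cos 42°); with |HM| = 10.7, M = (47.99, 25.14). Then |UM| = |M − U| = 25.15.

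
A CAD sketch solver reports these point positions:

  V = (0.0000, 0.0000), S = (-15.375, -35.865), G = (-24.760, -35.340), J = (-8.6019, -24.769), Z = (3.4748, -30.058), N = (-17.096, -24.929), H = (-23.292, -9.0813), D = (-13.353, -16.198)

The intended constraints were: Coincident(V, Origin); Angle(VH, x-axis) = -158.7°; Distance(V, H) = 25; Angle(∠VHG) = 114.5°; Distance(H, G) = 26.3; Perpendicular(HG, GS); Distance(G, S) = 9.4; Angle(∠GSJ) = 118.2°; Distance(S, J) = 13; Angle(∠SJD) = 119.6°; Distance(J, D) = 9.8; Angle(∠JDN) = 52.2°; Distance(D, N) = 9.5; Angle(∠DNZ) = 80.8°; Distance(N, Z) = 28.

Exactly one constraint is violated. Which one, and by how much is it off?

Distance(N, Z) = 28 — off by 6.80.

V = (0.00, 0.00) ✓; VH at -158.7° ✓; |VH| = 25.00 ✓; ∠VHG = 114.5° ✓; |HG| = 26.30 ✓; ∠(HG, GS) = 90.00° ✓; |GS| = 9.400 ✓; ∠GSJ = 118.2° ✓; |SJ| = 13.00 ✓; ∠SJD = 119.6° ✓; |JD| = 9.800 ✓; ∠JDN = 52.21° ✓; |DN| = 9.499 ✓; ∠DNZ = 80.80° ✓; |NZ| = 21.20 ✗.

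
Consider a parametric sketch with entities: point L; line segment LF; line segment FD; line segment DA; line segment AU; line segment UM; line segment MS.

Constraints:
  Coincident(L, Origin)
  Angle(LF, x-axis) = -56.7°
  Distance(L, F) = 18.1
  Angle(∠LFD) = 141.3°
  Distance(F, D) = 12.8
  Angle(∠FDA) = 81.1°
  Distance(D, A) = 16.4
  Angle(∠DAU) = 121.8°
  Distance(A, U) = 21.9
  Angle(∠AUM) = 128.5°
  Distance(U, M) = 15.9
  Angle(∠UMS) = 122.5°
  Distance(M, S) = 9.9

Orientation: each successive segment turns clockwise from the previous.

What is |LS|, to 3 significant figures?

11.2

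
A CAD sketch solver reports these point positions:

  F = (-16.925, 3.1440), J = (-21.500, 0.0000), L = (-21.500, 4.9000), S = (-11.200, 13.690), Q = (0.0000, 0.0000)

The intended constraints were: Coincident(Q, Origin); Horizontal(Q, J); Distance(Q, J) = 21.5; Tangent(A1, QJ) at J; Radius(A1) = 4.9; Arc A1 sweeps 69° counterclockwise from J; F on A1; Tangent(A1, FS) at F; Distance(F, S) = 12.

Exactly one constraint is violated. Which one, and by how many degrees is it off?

Tangent(A1, FS) at F — off by 7.50°.

Q = (0.00, 0.00) ✓; Q.y = 0.00, J.y = 0.00 ✓; |QJ| = 21.50 ✓; ∠(LJ, JQ) = 90.00° ✓; |LJ| = 4.900 ✓; bearing(L→F) − bearing(L→J) = 69.00° ✓; |LF| = 4.900 ✓; ∠(LF, FS) = 97.50° ✗; |FS| = 12.00 ✓.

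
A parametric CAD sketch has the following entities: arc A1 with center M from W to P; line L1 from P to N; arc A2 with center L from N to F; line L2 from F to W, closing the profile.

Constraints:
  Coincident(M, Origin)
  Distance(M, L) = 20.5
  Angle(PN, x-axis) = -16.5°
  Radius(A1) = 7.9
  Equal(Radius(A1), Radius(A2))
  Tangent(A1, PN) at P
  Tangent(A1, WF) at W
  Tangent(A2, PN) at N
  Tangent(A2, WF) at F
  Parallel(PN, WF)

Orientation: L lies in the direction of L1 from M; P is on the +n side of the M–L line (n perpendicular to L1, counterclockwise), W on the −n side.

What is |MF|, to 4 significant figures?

21.97

Tangency of A1 to both parallel lines with radius 7.9 puts P and W at M ± 7.9·n: P = (2.244, 7.575), W = (-2.244, -7.575). Equal radii place N and F the same way about L: N = L + 7.9·n = (21.90, 1.752), F = L − 7.9·n = (17.41, -13.40). Then |MF| = |F − M| = 21.97.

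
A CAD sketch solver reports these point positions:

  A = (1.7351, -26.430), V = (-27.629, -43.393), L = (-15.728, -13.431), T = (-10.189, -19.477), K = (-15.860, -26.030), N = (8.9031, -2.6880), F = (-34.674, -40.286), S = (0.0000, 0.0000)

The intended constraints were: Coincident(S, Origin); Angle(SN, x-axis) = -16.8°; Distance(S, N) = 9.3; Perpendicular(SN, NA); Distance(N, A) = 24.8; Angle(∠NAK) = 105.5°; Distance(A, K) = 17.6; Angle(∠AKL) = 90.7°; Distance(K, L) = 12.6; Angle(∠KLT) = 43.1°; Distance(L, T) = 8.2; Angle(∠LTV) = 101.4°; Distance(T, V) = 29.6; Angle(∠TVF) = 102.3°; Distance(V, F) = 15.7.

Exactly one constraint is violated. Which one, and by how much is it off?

Distance(V, F) = 15.7 — off by 8.00.

S = (0.00, 0.00) ✓; SN at -16.80° ✓; |SN| = 9.300 ✓; ∠(SN, NA) = 90.00° ✓; |NA| = 24.80 ✓; ∠NAK = 105.5° ✓; |AK| = 17.60 ✓; ∠AKL = 90.70° ✓; |KL| = 12.60 ✓; ∠KLT = 43.09° ✓; |LT| = 8.200 ✓; ∠LTV = 101.4° ✓; |TV| = 29.60 ✓; ∠TVF = 102.3° ✓; |VF| = 7.700 ✗.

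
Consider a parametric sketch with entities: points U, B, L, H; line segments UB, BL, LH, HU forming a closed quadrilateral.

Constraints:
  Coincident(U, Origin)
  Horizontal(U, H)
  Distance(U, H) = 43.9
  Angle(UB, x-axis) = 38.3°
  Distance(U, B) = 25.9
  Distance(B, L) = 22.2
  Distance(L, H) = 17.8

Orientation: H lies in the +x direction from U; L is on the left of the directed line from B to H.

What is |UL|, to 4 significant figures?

46.02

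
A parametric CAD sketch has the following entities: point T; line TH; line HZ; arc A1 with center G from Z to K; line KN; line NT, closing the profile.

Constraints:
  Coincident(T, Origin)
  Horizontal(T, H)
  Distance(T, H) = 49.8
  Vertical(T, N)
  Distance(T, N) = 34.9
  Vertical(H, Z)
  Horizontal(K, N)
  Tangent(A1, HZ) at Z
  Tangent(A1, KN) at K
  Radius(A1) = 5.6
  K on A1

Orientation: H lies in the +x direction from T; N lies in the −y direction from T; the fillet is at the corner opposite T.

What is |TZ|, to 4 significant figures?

57.78

The virtual corner opposite T is at (49.80, -34.90). Since A1 is tangent to HZ there, GZ ⟂ HZ and since A1 is tangent to KN there, GK ⟂ KN, with radius 5.6, so the center G sits 5.6 in from both sides at G = (44.20, -29.30). That places the tangent points at Z = (49.80, -29.30) on HZ and K = (44.20, -34.90) on KN. Then |TZ| = |Z − T| = 57.78.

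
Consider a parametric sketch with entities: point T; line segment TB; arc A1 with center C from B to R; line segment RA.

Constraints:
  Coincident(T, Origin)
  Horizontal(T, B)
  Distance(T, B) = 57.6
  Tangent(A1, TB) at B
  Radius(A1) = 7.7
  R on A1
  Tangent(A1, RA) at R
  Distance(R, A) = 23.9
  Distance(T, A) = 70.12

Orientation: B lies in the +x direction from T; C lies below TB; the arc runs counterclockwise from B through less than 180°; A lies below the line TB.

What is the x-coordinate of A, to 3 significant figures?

62.2

Checks: ∠(CB, BT) = 90.00° ✓; |CB| = 7.700 ✓; |CR| = 7.700 ✓; ∠(CR, RA) = 90.00° ✓; |RA| = 23.90 ✓; |TA| = 70.12 ✓.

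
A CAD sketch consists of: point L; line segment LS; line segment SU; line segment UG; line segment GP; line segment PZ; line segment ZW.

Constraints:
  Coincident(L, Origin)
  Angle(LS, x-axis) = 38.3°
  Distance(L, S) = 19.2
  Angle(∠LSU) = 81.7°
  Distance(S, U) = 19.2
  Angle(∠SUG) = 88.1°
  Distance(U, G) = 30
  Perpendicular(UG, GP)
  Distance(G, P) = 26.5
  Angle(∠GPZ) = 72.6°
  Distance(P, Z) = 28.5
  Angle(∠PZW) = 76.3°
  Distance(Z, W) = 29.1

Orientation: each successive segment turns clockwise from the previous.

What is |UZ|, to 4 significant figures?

18.19

L is at the origin; LS runs at 38.3° with length 19.2, so S = (15.07, 11.90). ∠LSU = 81.7° gives SU at -60.00° from the x-axis; with |SU| = 19.2, U = (24.67, -4.728). ∠SUG = 88.1° gives UG at -151.9° from the x-axis; with |UG| = 30.0, G = (-1.796, -18.86). The perpendicularity gives GP at right angles to UG, so GP runs at 118.1°; with |GP| = 26.5, P = (-14.28, 4.518). ∠GPZ = 72.6° gives PZ at 10.70° from the x-axis; with |PZ| = 28.5, Z = (13.73, 9.810). Then |UZ| = |Z − U| = 18.19.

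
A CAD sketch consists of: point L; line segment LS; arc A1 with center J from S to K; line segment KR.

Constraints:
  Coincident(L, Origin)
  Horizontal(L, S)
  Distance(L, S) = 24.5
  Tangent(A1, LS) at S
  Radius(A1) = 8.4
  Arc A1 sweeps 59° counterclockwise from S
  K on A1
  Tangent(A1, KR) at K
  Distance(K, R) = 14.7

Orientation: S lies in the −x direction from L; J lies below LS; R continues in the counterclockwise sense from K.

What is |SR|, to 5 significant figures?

22.276

On A1, S sits at bearing 90° from J; a 59° counterclockwise sweep puts K at bearing 149°, so K = J + 8.4·(cos 149°, sin 149°) = (-31.700, -4.0737). Tangency of A1 to KR means the radius JK is perpendicular to KR, so KR runs along (−sin 149°, cos 149°); with |KR| = 14.7, R = (-39.271, -16.674). Then |SR| = |R − S| = 22.276.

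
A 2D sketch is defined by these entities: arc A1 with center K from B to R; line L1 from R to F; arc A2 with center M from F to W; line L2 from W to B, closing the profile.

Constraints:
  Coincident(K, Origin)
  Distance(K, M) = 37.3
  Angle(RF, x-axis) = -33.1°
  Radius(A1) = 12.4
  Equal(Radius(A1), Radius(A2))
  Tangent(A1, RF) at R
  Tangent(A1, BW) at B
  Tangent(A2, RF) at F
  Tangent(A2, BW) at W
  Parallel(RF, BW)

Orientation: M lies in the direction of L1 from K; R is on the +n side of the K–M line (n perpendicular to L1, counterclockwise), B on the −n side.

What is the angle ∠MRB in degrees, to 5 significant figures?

71.611°

The slot axis is L1's direction at -33.1°, so u = (cos -33.1°, sin -33.1°) = (0.83772, -0.54610) and n = (−sin -33.1°, cos -33.1°) = (0.54610, 0.83772). K is at the origin and M lies 37.3 along u from K, so M = 37.3·u = (31.247, -20.370). Tangency of A1 to both parallel lines with radius 12.4 puts R and B at K ± 12.4·n: R = (6.7717, 10.388), B = (-6.7717, -10.388). Then cos ∠MRB = RM·RB / (|RM||RB|), giving 71.611°.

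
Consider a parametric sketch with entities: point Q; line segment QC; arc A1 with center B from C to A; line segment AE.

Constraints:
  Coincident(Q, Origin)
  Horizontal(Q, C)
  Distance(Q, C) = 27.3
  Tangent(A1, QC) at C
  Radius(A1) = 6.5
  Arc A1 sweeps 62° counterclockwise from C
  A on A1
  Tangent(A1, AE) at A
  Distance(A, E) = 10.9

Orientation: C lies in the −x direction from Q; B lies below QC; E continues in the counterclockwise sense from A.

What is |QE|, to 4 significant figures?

40.33

Q is at the origin; Q and C share the same y with |QC| = 27.3 and C on the −x side, so C = (-27.30, 0.000). Since A1 is tangent to QC there, BC ⟂ QC, so B = C + (0, -6.5) = (-27.30, -6.500). On A1, C sits at bearing 90° from B; a 62° counterclockwise sweep puts A at bearing 152°, so A = B + 6.5·(cos 152°, sin 152°) = (-33.04, -3.448). Tangency of A1 to AE means the radius BA is perpendicular to AE, so AE runs along (−sin 152°, cos 152°); with |AE| = 10.9, E = (-38.16, -13.07). Then |QE| = |E − Q| = 40.33.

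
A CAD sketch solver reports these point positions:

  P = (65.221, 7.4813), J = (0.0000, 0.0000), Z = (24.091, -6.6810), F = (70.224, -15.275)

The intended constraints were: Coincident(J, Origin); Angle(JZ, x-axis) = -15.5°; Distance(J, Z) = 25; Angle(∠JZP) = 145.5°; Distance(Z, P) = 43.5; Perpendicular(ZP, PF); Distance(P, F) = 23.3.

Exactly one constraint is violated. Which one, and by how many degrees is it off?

Perpendicular(ZP, PF) — off by 6.60°.

J = (0.00, 0.00) ✓; JZ at -15.50° ✓; |JZ| = 25.00 ✓; ∠JZP = 145.5° ✓; |ZP| = 43.50 ✓; ∠(ZP, PF) = 96.60° ✗; |PF| = 23.30 ✓.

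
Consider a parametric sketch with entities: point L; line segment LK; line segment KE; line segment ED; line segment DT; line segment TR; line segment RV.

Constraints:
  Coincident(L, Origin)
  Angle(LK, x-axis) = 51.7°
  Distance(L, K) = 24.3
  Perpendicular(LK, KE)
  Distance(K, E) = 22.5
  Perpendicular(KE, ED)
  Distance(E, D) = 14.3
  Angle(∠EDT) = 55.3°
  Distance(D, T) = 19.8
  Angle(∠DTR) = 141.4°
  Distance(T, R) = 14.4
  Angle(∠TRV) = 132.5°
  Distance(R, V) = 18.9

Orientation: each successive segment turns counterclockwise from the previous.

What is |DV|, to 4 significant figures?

42.67

L is at the origin; LK runs at 51.7° with length 24.3, so K = (15.06, 19.07). The perpendicularity gives KE at right angles to LK, so KE runs at 141.7°; with |KE| = 22.5, E = (-2.597, 33.02). KE ⟂ ED, so ED runs at -128.3°; with |ED| = 14.3, D = (-11.46, 21.79). ∠EDT = 55.3° gives DT at -3.600° from the x-axis; with |DT| = 19.8, T = (8.301, 20.55). ∠DTR = 141.4° gives TR at 35.00° from the x-axis; with |TR| = 14.4, R = (20.10, 28.81). ∠TRV = 132.5° gives RV at 82.50° from the x-axis; with |RV| = 18.9, V = (22.56, 47.55). Then |DV| = |V − D| = 42.67.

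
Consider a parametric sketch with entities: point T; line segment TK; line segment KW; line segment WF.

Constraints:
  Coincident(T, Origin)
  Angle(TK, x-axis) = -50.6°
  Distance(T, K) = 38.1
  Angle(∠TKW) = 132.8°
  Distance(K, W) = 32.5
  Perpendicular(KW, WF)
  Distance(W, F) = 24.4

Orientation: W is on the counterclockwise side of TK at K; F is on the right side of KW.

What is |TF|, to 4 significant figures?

78.42

T is at the origin; TK runs at -50.6° with length 38.1, so K = 38.1·(cos -50.6°, sin -50.6°) = (24.18, -29.44). ∠TKW = 132.8°, so KW runs at -50.6° + (180° − 132.8°) = -3.400° from the x-axis; with |KW| = 32.5, W = K + 32.5·(cos -3.400°, sin -3.400°) = (56.63, -31.37). KW is perpendicular to WF; with |WF| = 24.4 on the right of KW, F = W + 24.4·(-0.05931, -0.9982) = (55.18, -55.73). Then |TF| = |F − T| = 78.42.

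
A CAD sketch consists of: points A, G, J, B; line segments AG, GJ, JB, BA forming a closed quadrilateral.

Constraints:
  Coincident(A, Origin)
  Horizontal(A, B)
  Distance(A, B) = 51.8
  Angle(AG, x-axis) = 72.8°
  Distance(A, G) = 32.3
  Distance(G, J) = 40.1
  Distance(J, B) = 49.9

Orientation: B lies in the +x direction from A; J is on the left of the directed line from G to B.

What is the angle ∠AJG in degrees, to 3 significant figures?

20.0°

Checks: |GJ| = 40.10 ✓; |JB| = 49.90 ✓.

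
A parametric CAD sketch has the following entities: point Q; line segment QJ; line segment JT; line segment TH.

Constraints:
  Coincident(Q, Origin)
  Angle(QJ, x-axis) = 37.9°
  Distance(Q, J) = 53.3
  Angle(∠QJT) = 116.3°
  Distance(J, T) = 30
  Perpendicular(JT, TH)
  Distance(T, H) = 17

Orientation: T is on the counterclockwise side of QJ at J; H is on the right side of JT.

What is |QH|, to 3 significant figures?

84.1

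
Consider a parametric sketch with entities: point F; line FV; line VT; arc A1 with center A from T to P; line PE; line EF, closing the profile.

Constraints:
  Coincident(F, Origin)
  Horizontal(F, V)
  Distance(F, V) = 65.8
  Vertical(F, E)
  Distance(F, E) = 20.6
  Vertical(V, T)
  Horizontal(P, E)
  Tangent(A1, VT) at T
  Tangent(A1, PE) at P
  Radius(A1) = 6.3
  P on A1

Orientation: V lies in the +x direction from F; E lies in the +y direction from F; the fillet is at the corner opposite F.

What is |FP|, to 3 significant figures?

63.0

F is at the origin; FV is horizontal with |FV| = 65.8 and V on the +x side, so V = (65.8, 0.00). FE is vertical with |FE| = 20.6 and E on the +y side, so E = (0.00, 20.6). The virtual corner opposite F is at (65.8, 20.6). Tangency of A1 to VT means the radius AT is perpendicular to VT and the tangent condition forces AP to be normal to PE, with radius 6.3, so the center A sits 6.3 in from both sides at A = (59.5, 14.3). That places the tangent points at T = (65.8, 14.3) on VT and P = (59.5, 20.6) on PE. Then |FP| = |P − F| = 63.0.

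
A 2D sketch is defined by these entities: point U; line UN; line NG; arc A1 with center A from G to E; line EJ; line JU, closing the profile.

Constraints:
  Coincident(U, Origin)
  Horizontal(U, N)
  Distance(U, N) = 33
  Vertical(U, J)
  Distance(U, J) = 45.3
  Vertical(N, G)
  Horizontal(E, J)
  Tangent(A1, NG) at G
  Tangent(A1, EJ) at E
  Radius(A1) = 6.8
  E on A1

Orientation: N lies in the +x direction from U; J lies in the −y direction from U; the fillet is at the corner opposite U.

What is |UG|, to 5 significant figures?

50.707

U is at the origin; UN is horizontal with |UN| = 33.0 and N on the +x side, so N = (33.000, 0.0000). UJ is vertical with |UJ| = 45.3 and J on the −y side, so J = (0.0000, -45.300). The virtual corner opposite U is at (33.000, -45.300). Since A1 is tangent to NG there, AG ⟂ NG and since A1 is tangent to EJ there, AE ⟂ EJ, with radius 6.8, so the center A sits 6.8 in from both sides at A = (26.200, -38.500). That places the tangent points at G = (33.000, -38.500) on NG and E = (26.200, -45.300) on EJ. Then |UG| = |G − U| = 50.707.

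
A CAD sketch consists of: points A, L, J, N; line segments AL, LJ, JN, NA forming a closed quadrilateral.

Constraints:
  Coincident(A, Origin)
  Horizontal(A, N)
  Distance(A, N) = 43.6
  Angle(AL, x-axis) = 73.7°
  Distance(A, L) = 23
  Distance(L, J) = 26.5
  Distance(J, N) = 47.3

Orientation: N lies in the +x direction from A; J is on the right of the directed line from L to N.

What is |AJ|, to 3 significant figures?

4.37

A is at the origin; AN is horizontal with |AN| = 43.6 and N in +x, so N = (43.6, 0). AL runs at 73.7° with |AL| = 23.0, so L = (6.46, 22.1). J is determined by |LJ| = 26.5 and |JN| = 47.3 together: it lies at the intersection of circle(L, 26.5) and circle(N, 47.3). With |LN| = 43.2, the foot of the radical line on LN is 3.84 from L and the perpendicular offset is √(26.5² − 3.84²) = 26.2. Taking the right-of-LN solution: J = (-3.64, -2.43).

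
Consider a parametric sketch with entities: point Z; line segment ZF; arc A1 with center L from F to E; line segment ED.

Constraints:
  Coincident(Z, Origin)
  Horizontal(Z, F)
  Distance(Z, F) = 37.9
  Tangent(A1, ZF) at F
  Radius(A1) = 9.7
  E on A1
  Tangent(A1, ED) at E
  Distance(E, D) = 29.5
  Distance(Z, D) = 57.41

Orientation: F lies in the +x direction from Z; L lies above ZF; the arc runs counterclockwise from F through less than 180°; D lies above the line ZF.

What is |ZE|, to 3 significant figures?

48.8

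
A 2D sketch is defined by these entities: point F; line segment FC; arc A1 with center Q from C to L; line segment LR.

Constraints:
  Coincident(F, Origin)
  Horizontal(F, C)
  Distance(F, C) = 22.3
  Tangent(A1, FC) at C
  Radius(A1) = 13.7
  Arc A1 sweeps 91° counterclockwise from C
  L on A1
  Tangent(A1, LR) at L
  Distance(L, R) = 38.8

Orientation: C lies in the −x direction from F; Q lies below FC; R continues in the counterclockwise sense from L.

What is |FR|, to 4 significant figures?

63.47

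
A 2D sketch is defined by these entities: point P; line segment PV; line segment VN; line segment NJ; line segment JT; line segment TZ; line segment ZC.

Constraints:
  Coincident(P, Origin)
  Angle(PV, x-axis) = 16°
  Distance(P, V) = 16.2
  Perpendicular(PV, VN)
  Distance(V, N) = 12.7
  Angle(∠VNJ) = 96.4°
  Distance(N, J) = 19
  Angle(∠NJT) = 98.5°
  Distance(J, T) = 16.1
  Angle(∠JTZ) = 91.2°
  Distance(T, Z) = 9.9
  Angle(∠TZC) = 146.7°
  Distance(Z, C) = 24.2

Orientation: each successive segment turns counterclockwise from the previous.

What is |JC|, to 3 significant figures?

30.6

P is at the origin; PV runs at 16.0° with length 16.2, so V = (15.6, 4.47). PV ⟂ VN, so VN runs at 106°; with |VN| = 12.7, N = (12.1, 16.7). ∠VNJ = 96.4° gives NJ at -170° from the x-axis; with |NJ| = 19.0, J = (-6.66, 13.5). ∠NJT = 98.5° gives JT at -88.9° from the x-axis; with |JT| = 16.1, T = (-6.35, -2.59). ∠JTZ = 91.2° gives TZ at -0.100° from the x-axis; with |TZ| = 9.9, Z = (3.55, -2.61). ∠TZC = 146.7° gives ZC at 33.2° from the x-axis; with |ZC| = 24.2, C = (23.8, 10.6). Then |JC| = |C − J| = 30.6.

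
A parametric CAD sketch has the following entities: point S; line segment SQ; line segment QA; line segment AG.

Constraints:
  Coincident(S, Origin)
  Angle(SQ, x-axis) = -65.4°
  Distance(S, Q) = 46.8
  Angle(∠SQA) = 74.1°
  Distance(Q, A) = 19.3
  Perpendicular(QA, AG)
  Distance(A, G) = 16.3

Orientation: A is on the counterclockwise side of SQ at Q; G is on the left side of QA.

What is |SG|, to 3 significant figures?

29.4

∠SQA = 74.1°, so QA runs at -65.4° + (180° − 74.1°) = 40.5° from the x-axis; with |QA| = 19.3, A = Q + 19.3·(cos 40.5°, sin 40.5°) = (34.2, -30.0). The perpendicularity gives AG at right angles to QA; with |AG| = 16.3 on the left of QA, G = A + 16.3·(-0.649, 0.760) = (23.6, -17.6). Then |SG| = |G − S| = 29.4.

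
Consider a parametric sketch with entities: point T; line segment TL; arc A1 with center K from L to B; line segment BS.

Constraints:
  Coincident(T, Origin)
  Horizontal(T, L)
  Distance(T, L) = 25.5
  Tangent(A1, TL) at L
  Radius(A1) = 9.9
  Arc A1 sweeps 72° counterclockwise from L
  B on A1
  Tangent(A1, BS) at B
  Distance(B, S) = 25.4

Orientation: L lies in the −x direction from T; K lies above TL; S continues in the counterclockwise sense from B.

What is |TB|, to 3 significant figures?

17.5

T is at the origin; T and L share the same y with |TL| = 25.5 and L on the −x side, so L = (-25.5, 0.00). Since A1 is tangent to TL there, KL ⟂ TL, so K = L + (0, 9.9) = (-25.5, 9.90). On A1, L sits at bearing -90° from K; a 72° counterclockwise sweep puts B at bearing -18°, so B = K + 9.9·(cos -18°, sin -18°) = (-16.1, 6.84). Then |TB| = |B − T| = 17.5.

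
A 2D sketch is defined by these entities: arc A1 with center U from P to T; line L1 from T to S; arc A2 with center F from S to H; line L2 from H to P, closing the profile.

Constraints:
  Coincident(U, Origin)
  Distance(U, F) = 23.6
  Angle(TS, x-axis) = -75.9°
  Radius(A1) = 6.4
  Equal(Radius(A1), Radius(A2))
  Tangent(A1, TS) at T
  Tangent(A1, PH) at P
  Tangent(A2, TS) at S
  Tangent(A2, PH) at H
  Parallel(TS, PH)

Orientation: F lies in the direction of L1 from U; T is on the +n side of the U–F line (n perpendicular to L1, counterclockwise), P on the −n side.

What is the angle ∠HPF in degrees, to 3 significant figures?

15.2°

The slot axis is L1's direction at -75.9°, so u = (cos -75.9°, sin -75.9°) = (0.244, -0.970) and n = (−sin -75.9°, cos -75.9°) = (0.970, 0.244). U is at the origin and F lies 23.6 along u from U, so F = 23.6·u = (5.75, -22.9). Tangency of A1 to both parallel lines with radius 6.4 puts T and P at U ± 6.4·n: T = (6.21, 1.56), P = (-6.21, -1.56). Equal radii place S and H the same way about F: S = F + 6.4·n = (12.0, -21.3), H = F − 6.4·n = (-0.458, -24.4). Then cos ∠HPF = PH·PF / (|PH||PF|), giving 15.2°.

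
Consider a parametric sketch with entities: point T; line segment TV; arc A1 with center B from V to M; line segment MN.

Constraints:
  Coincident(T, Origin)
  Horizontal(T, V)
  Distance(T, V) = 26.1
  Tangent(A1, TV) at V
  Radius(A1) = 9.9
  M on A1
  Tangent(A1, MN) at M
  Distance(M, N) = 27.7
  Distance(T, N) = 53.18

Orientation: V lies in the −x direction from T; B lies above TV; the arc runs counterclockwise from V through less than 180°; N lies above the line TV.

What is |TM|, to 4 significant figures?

25.50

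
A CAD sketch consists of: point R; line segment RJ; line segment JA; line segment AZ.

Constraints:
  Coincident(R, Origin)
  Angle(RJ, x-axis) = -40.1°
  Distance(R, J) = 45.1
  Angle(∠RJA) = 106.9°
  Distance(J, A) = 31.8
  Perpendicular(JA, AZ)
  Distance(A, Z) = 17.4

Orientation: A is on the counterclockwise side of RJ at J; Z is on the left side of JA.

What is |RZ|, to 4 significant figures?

51.77

R is at the origin; RJ runs at -40.1° with length 45.1, so J = 45.1·(cos -40.1°, sin -40.1°) = (34.50, -29.05). ∠RJA = 106.9°, so JA runs at -40.1° + (180° − 106.9°) = 33.00° from the x-axis; with |JA| = 31.8, A = J + 31.8·(cos 33.00°, sin 33.00°) = (61.17, -11.73). JA ⟂ AZ; with |AZ| = 17.4 on the left of JA, Z = A + 17.4·(-0.5446, 0.8387) = (51.69, 2.862). Then |RZ| = |Z − R| = 51.77.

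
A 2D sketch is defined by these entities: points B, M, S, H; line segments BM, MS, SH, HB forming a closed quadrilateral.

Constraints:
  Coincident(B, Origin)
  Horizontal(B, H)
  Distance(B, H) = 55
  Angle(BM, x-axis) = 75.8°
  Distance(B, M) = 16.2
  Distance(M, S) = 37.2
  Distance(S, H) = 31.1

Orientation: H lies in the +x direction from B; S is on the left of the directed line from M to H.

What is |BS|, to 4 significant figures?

47.76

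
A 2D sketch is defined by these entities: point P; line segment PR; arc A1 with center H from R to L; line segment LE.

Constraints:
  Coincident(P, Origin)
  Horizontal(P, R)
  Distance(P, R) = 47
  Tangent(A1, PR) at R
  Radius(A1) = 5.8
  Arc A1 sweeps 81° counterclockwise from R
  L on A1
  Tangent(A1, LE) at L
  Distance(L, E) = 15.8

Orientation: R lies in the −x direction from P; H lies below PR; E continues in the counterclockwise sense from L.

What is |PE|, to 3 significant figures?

58.9

P is at the origin; P and R share the same y with |PR| = 47.0 and R on the −x side, so R = (-47.0, 0.00). A1 meets PR tangentially, so HR is at right angles to PR, so H = R + (0, -5.8) = (-47.0, -5.80). On A1, R sits at bearing 90° from H; an 81° counterclockwise sweep puts L at bearing 171°, so L = H + 5.8·(cos 171°, sin 171°) = (-52.7, -4.89). A1 meets LE tangentially, so HL is at right angles to LE, so LE runs along (−sin 171°, cos 171°); with |LE| = 15.8, E = (-55.2, -20.5). Then |PE| = |E − P| = 58.9.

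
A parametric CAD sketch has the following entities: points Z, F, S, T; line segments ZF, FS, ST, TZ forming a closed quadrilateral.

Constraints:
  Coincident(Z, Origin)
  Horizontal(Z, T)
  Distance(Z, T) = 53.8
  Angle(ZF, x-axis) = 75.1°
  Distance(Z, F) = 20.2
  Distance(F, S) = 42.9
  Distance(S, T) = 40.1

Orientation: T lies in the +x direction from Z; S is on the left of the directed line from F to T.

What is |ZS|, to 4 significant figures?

58.29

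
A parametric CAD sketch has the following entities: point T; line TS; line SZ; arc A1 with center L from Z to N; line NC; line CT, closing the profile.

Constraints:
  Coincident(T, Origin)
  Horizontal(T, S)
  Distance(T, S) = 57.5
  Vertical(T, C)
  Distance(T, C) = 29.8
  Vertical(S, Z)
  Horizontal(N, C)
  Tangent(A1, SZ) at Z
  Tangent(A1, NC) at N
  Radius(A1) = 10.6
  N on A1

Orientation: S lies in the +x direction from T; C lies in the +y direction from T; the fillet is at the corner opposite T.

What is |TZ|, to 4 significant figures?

60.62

The virtual corner opposite T is at (57.50, 29.80). The tangent condition forces LZ to be normal to SZ and since A1 is tangent to NC there, LN ⟂ NC, with radius 10.6, so the center L sits 10.6 in from both sides at L = (46.90, 19.20). That places the tangent points at Z = (57.50, 19.20) on SZ and N = (46.90, 29.80) on NC. Then |TZ| = |Z − T| = 60.62.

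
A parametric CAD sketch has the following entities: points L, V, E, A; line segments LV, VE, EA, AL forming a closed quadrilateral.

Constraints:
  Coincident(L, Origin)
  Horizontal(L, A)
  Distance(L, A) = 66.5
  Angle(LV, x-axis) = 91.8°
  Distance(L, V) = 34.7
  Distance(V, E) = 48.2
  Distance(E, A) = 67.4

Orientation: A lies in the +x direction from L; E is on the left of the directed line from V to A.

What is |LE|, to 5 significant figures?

72.809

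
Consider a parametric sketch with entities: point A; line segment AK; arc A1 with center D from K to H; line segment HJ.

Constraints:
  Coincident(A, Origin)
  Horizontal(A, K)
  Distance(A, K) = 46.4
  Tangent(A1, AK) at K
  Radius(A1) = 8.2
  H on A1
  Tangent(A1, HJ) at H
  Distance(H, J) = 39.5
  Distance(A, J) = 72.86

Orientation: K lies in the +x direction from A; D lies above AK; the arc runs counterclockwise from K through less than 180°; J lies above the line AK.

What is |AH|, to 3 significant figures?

55.2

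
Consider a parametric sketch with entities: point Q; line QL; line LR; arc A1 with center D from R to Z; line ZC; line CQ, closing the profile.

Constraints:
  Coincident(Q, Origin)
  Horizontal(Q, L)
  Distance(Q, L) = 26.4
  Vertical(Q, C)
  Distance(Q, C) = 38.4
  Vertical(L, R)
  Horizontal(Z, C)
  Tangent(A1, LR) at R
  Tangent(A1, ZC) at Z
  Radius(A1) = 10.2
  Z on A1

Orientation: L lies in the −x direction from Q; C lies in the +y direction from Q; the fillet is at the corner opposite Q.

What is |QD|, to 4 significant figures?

32.52

QC is vertical with |QC| = 38.4 and C on the +y side, so C = (0.000, 38.40). The virtual corner opposite Q is at (-26.40, 38.40). Since A1 is tangent to LR there, DR ⟂ LR and tangency of A1 to ZC means the radius DZ is perpendicular to ZC, with radius 10.2, so the center D sits 10.2 in from both sides at D = (-16.20, 28.20). Then |QD| = |D − Q| = 32.52.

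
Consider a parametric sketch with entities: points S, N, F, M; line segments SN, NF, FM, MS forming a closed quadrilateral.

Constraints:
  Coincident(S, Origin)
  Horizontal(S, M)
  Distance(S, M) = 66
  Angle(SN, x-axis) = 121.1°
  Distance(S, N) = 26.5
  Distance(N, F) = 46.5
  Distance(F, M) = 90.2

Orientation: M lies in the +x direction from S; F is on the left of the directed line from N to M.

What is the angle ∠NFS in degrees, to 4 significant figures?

18.93°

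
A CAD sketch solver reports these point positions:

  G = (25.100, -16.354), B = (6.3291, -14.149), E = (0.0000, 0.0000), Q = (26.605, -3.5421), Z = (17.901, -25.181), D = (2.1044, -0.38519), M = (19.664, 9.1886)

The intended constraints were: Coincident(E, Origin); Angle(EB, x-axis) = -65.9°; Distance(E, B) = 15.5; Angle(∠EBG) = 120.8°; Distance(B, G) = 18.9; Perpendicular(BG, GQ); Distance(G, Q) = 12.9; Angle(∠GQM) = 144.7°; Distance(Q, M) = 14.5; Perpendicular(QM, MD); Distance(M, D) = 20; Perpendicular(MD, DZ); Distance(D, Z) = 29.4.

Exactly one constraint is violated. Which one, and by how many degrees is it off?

Perpendicular(MD, DZ) — off by 3.90°.

E = (0.00, 0.00) ✓; EB at -65.90° ✓; |EB| = 15.50 ✓; ∠EBG = 120.8° ✓; |BG| = 18.90 ✓; ∠(BG, GQ) = 90.00° ✓; |GQ| = 12.90 ✓; ∠GQM = 144.7° ✓; |QM| = 14.50 ✓; ∠(QM, MD) = 90.00° ✓; |MD| = 20.00 ✓; ∠(MD, DZ) = 93.90° ✗; |DZ| = 29.40 ✓.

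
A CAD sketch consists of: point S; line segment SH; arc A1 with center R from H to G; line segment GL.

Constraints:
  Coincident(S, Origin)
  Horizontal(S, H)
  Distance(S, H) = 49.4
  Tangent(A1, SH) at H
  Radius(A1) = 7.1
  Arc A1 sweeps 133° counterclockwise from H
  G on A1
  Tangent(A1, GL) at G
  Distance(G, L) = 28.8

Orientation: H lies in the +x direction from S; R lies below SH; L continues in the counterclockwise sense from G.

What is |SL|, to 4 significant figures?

71.88

On A1, H sits at bearing 90° from R; a 133° counterclockwise sweep puts G at bearing 223°, so G = R + 7.1·(cos 223°, sin 223°) = (44.21, -11.94). Since A1 is tangent to GL there, RG ⟂ GL, so GL runs along (−sin 223°, cos 223°); with |GL| = 28.8, L = (63.85, -33.01). Then |SL| = |L − S| = 71.88.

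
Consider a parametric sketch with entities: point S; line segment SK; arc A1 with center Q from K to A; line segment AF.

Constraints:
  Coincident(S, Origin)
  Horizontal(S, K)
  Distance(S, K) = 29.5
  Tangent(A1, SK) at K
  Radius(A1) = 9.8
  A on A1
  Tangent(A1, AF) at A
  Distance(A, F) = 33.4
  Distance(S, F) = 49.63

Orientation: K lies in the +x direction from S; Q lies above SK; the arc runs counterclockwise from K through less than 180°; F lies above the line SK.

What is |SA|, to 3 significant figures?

40.8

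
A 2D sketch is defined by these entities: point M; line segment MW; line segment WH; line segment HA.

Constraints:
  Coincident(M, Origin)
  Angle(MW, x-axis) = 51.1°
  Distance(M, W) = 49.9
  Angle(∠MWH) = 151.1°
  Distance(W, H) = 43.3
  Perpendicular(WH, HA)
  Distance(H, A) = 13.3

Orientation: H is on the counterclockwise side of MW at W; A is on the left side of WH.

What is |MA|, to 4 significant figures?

87.66

∠MWH = 151.1°, so WH runs at 51.1° + (180° − 151.1°) = 80.00° from the x-axis; with |WH| = 43.3, H = W + 43.3·(cos 80.00°, sin 80.00°) = (38.85, 81.48). The perpendicularity gives HA at right angles to WH; with |HA| = 13.3 on the left of WH, A = H + 13.3·(-0.9848, 0.1736) = (25.76, 83.79). Then |MA| = |A − M| = 87.66.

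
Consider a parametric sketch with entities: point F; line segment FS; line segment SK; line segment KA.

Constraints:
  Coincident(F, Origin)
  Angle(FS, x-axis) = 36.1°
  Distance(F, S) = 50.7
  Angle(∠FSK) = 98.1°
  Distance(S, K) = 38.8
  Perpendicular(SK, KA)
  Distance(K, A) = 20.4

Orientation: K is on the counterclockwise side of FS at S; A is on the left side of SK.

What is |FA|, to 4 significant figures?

54.76

F is at the origin; FS runs at 36.1° with length 50.7, so S = 50.7·(cos 36.1°, sin 36.1°) = (40.97, 29.87). ∠FSK = 98.1°, so SK runs at 36.1° + (180° − 98.1°) = 118.0° from the x-axis; with |SK| = 38.8, K = S + 38.8·(cos 118.0°, sin 118.0°) = (22.75, 64.13). SK ⟂ KA; with |KA| = 20.4 on the left of SK, A = K + 20.4·(-0.8829, -0.4695) = (4.737, 54.55). Then |FA| = |A − F| = 54.76.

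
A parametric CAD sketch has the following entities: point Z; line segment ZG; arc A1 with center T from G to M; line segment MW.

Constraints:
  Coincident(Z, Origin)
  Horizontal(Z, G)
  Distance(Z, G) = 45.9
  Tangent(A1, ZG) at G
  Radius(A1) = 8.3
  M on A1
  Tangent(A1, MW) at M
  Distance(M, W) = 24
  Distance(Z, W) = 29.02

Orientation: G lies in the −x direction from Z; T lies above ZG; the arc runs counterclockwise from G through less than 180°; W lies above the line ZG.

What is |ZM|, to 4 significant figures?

40.38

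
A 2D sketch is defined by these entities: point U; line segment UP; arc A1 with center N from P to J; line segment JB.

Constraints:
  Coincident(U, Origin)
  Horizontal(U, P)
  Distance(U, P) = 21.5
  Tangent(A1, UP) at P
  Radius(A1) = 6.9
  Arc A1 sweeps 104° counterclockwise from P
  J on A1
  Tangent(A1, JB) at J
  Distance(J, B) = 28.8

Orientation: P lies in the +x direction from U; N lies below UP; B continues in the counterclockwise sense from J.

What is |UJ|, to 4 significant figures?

17.11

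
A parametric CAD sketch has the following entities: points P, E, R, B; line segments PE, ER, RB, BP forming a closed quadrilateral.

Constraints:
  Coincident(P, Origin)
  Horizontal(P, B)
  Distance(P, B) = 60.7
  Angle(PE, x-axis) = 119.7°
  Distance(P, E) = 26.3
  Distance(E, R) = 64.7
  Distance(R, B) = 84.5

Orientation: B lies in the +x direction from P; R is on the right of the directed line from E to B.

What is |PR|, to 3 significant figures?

43.7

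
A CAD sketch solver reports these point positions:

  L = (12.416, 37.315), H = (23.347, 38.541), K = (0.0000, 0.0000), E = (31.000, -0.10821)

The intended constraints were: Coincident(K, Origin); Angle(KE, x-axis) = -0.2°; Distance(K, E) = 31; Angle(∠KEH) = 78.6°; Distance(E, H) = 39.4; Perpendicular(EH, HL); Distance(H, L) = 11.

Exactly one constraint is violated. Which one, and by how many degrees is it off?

Perpendicular(EH, HL) — off by 4.80°.

K = (0.00, 0.00) ✓; KE at -0.2000° ✓; |KE| = 31.00 ✓; ∠KEH = 78.60° ✓; |EH| = 39.40 ✓; ∠(EH, HL) = 85.20° ✗; |HL| = 11.00 ✓.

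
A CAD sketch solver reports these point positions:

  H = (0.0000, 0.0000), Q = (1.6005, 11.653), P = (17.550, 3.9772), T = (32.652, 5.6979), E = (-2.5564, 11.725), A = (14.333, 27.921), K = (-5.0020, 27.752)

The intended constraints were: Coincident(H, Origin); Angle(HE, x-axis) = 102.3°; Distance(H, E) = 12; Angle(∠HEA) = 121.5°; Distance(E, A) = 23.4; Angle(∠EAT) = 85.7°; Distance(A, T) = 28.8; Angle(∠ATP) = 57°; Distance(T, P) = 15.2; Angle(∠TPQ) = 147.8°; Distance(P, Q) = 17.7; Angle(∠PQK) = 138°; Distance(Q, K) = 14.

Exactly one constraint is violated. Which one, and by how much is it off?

Distance(Q, K) = 14 — off by 3.40.

H = (0.00, 0.00) ✓; HE at 102.3° ✓; |HE| = 12.00 ✓; ∠HEA = 121.5° ✓; |EA| = 23.40 ✓; ∠EAT = 85.70° ✓; |AT| = 28.80 ✓; ∠ATP = 57.00° ✓; |TP| = 15.20 ✓; ∠TPQ = 147.8° ✓; |PQ| = 17.70 ✓; ∠PQK = 138.0° ✓; |QK| = 17.40 ✗.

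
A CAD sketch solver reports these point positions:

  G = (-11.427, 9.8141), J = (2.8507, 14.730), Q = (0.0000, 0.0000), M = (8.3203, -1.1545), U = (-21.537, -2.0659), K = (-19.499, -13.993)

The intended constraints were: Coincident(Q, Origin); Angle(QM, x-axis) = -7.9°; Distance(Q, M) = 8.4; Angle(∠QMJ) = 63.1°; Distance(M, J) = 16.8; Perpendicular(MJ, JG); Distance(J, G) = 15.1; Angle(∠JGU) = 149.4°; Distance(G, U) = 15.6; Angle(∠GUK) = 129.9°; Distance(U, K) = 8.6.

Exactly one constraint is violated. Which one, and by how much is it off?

Distance(U, K) = 8.6 — off by 3.50.

Q = (0.00, 0.00) ✓; QM at -7.900° ✓; |QM| = 8.400 ✓; ∠QMJ = 63.10° ✓; |MJ| = 16.80 ✓; ∠(MJ, JG) = 90.00° ✓; |JG| = 15.10 ✓; ∠JGU = 149.4° ✓; |GU| = 15.60 ✓; ∠GUK = 129.9° ✓; |UK| = 12.10 ✗.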